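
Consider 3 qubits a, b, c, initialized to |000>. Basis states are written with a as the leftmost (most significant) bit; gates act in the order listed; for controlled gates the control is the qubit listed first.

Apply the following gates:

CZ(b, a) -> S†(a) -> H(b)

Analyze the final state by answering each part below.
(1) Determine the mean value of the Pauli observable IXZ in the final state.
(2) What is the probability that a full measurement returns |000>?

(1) The expectation value of IXZ is 1.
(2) The probability of measuring |000> is 1/2.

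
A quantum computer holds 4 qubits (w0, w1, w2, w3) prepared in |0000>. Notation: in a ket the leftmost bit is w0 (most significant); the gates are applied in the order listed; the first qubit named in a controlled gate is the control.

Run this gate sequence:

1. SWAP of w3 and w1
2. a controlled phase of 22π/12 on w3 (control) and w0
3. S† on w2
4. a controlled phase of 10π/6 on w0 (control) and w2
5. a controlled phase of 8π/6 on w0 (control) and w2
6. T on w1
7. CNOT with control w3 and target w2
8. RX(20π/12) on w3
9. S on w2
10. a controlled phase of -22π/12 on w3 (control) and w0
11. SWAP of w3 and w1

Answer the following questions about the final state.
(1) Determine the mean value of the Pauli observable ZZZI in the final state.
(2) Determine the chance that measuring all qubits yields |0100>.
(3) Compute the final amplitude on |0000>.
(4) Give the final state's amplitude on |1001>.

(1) The expectation value of ZZZI is 1/2.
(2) Outcome |0100> occurs with probability 1/4.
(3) The amplitude on |0000> is -sqrt(3)/2.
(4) The final state's coefficient on |1001> equals 0.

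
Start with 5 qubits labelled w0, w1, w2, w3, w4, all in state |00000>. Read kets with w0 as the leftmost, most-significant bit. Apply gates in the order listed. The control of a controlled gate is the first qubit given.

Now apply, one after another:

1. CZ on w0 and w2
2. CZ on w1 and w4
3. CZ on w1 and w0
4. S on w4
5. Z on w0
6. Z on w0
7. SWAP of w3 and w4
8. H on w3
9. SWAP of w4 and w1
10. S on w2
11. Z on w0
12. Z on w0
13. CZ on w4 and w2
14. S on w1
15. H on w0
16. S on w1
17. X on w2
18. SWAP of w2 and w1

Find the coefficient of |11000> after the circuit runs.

The amplitude on |11000> is 1/2.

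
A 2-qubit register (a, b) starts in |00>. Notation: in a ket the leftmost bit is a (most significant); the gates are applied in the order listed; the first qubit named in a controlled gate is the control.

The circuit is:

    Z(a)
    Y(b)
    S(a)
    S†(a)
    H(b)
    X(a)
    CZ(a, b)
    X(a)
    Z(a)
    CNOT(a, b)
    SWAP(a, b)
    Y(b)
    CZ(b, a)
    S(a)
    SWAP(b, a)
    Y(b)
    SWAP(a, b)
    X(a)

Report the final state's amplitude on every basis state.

The resulting statevector has amplitude 0 on |00>, -sqrt(2)*I/2 on |01>, 0 on |10>, sqrt(2)/2 on |11>.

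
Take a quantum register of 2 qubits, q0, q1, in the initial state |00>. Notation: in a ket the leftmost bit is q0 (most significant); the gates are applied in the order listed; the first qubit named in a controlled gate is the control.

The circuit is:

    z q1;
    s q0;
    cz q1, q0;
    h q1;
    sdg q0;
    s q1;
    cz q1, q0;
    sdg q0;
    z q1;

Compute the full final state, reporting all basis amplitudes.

After the circuit, the state carries amplitude sqrt(2)/2 on |00>, -sqrt(2)*I/2 on |01>, 0 on |10>, 0 on |11>.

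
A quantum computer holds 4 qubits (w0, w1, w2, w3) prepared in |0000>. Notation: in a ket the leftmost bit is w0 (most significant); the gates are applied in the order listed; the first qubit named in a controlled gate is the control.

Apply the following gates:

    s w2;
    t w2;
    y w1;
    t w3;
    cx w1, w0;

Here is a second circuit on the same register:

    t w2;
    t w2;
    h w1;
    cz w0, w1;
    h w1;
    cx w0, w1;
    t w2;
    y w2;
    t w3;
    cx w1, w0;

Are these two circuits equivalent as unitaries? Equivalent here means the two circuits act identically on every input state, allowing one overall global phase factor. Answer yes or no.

No — the two circuits implement different unitaries, even allowing a global phase.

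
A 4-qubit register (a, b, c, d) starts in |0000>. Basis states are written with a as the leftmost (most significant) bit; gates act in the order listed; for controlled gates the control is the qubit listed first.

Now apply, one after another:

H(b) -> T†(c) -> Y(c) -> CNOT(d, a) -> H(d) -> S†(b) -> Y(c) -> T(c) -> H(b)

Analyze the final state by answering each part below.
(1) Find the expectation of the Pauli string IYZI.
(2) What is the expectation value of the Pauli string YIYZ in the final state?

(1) The observable IYZI averages to 1.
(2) In the final state, YIYZ has expectation 0.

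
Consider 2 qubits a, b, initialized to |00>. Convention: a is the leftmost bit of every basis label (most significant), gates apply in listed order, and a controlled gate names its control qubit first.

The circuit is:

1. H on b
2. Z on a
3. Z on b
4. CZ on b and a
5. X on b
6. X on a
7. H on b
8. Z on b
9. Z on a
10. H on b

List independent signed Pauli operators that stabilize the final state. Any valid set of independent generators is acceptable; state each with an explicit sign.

The final state is stabilized by the group generated by -IX, -ZI; other independent generating sets are equally valid.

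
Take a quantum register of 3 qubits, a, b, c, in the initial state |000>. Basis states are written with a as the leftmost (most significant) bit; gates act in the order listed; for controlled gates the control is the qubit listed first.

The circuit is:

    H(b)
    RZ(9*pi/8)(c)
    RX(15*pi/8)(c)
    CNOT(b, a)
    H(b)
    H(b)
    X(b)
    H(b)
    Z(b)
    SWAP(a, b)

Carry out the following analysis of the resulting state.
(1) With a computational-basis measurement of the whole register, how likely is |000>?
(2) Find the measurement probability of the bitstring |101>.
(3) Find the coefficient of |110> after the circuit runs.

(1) A full measurement returns |000> with probability cos(pi/16)**2/4. Key observation: gates 6-9 undo each other exactly, leaving only the rest of the circuit to track.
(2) Outcome |101> occurs with probability sin(pi/16)**2/4.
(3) The final state's coefficient on |110> equals -exp(7*I*pi/16)*cos(pi/16)/2.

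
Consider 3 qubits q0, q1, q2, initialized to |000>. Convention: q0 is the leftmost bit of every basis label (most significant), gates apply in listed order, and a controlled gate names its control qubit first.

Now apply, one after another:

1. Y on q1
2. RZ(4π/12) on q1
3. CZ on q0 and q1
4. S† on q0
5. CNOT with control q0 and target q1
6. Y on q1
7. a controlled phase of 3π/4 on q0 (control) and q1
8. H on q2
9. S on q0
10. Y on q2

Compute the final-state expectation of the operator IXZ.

In the final state, IXZ has expectation 0.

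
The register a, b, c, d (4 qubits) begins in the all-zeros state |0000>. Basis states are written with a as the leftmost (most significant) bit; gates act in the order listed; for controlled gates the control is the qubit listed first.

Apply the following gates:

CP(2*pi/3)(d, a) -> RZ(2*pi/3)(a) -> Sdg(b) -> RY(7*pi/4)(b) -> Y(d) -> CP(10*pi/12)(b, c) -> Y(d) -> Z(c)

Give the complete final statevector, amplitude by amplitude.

After the circuit, the state carries amplitude sqrt(sqrt(2) + 2)*exp(2*I*pi/3)/2 on |0000>, -sqrt(2 - sqrt(2))*exp(2*I*pi/3)/2 on |0100>, and 0 on every other basis state.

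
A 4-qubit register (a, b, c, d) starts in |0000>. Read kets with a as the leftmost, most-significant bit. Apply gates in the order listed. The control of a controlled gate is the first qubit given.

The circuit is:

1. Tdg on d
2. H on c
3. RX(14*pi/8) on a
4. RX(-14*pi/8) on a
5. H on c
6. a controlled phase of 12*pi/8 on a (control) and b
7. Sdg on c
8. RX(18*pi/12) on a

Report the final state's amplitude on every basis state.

The final amplitudes are -sqrt(2)/2 on |0000>, -sqrt(2)*I/2 on |1000>, and 0 on every other basis state. Key observation: steps 2-5 multiply out to the identity, so the circuit reduces to the remaining gates.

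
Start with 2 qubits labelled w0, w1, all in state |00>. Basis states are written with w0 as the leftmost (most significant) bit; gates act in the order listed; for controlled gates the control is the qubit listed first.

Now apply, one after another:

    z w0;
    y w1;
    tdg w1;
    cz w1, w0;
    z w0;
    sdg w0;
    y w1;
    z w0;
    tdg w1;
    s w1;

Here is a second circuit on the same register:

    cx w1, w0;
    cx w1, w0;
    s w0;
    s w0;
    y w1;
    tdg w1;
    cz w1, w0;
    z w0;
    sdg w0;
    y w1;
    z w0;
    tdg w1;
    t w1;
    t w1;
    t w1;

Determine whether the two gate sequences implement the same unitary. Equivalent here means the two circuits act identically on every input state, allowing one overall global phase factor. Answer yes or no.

No — the two circuits implement different unitaries, even allowing a global phase.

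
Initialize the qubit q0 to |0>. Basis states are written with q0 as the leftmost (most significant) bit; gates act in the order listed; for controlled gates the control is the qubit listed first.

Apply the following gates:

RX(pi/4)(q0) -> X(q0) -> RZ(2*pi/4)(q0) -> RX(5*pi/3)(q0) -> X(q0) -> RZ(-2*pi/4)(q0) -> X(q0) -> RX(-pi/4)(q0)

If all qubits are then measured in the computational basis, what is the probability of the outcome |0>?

The probability of measuring |0> is 5/8.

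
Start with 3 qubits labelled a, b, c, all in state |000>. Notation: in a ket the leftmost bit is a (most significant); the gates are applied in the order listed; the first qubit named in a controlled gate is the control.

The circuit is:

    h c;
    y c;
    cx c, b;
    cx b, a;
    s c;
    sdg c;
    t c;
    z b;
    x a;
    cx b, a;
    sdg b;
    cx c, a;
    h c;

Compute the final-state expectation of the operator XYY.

In the final state, XYY has expectation sqrt(2)/2. Key observation: the block from step 5 through step 6 cancels to the identity and can be dropped.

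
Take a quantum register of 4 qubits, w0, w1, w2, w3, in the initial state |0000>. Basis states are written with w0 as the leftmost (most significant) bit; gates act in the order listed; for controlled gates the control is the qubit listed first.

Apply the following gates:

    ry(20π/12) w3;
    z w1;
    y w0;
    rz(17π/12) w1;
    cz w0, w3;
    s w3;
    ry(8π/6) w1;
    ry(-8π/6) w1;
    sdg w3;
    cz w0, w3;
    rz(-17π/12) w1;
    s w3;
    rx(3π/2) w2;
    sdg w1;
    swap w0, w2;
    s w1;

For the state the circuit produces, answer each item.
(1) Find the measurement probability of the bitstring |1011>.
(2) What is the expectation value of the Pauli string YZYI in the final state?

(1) A full measurement returns |1011> with probability 1/8. Key observation: steps 4-11 multiply out to the identity, so the circuit reduces to the remaining gates.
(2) In the final state, YZYI has expectation 0.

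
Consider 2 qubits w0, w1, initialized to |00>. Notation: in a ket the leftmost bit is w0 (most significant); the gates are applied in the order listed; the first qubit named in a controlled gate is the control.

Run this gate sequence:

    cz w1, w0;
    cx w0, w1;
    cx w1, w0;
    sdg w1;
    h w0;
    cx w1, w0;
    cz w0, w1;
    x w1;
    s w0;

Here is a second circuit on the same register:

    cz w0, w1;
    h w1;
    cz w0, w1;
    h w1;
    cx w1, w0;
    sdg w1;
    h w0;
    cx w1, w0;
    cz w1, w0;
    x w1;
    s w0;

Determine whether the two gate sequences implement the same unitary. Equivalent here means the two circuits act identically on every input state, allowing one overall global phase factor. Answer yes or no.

Yes — the two circuits implement the same unitary up to a global phase.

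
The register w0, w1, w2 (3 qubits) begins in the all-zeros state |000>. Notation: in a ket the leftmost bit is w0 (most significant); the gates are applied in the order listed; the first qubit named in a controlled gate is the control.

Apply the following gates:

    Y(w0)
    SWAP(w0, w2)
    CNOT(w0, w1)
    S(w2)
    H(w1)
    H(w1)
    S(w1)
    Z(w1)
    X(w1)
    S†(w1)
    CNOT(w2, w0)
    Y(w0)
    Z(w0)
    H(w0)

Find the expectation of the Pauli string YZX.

The observable YZX averages to 0.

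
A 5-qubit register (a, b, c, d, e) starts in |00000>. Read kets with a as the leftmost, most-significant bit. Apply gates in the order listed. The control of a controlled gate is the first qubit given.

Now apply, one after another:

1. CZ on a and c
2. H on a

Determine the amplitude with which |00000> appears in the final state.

|00000> carries amplitude sqrt(2)/2 in the final state.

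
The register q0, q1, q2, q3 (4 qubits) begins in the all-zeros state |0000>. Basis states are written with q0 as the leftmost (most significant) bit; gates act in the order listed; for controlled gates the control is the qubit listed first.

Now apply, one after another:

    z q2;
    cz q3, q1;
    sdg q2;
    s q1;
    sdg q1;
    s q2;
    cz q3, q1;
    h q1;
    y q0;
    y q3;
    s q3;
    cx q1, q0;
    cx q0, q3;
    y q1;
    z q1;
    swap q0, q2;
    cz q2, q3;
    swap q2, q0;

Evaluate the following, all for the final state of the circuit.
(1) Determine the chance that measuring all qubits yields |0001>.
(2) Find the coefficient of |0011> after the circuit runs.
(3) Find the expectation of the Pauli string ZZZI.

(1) The probability of measuring |0001> is 1/2. Key observation: the block from step 2 through step 7 cancels to the identity and can be dropped.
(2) |0011> carries amplitude 0 in the final state.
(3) In the final state, ZZZI has expectation 1.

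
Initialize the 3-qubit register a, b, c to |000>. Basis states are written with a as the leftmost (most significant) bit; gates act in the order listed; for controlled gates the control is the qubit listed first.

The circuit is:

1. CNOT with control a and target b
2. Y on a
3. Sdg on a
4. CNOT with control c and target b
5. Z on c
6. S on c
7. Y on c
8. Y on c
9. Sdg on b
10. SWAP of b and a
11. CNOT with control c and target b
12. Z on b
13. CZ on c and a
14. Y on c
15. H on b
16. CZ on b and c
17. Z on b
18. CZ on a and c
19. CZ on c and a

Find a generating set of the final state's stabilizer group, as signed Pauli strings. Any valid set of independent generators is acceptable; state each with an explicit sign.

The final state is stabilized by the group generated by -IXI, +ZII, -IIZ; other independent generating sets are equally valid.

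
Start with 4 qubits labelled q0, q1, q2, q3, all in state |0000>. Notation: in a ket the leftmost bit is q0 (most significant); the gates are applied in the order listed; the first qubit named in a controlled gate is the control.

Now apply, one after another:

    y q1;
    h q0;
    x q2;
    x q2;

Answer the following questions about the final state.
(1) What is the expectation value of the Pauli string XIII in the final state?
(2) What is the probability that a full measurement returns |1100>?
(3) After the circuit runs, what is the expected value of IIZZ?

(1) In the final state, XIII has expectation 1.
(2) Outcome |1100> occurs with probability 1/2.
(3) In the final state, IIZZ has expectation 1.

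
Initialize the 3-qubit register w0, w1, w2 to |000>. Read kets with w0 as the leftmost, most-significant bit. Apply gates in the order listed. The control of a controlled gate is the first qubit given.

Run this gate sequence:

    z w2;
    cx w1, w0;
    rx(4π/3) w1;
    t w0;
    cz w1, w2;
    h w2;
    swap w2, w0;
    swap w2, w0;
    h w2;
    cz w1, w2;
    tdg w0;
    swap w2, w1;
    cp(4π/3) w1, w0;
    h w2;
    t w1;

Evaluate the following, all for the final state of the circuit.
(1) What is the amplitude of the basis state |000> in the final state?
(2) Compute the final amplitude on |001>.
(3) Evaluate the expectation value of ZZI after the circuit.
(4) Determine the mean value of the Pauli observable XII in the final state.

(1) |000> carries amplitude -sqrt(2)/4 - sqrt(6)*I/4 in the final state. Key observation: gates 4-11 undo each other exactly, leaving only the rest of the circuit to track.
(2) The final state's coefficient on |001> equals -sqrt(2)/4 + sqrt(6)*I/4.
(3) In the final state, ZZI has expectation 1.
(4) In the final state, XII has expectation 0.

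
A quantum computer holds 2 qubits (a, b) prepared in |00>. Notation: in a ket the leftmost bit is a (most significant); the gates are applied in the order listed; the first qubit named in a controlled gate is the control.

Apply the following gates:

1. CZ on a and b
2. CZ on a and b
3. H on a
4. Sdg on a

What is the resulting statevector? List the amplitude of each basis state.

After the circuit, the state carries amplitude sqrt(2)/2 on |00>, 0 on |01>, -sqrt(2)*I/2 on |10>, 0 on |11>. Key observation: gates 1-2 undo each other exactly, leaving only the rest of the circuit to track.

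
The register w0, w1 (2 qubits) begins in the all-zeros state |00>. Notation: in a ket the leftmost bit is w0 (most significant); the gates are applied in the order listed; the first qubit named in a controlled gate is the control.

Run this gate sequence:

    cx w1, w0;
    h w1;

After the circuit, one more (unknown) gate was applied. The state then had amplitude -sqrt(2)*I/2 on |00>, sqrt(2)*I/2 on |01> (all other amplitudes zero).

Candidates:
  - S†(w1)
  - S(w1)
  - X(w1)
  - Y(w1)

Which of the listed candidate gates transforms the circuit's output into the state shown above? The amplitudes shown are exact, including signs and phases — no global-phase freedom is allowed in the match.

The unique candidate consistent with the amplitudes is Y(w1).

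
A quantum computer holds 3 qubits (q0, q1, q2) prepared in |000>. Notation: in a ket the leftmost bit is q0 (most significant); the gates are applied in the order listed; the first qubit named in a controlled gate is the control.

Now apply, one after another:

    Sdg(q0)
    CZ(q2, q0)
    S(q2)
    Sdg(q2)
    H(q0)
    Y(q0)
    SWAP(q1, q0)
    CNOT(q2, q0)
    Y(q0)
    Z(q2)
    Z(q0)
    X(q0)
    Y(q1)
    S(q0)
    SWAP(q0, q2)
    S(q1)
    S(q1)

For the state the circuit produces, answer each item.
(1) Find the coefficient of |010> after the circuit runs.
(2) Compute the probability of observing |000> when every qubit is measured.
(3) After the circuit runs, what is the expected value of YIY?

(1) The final state's coefficient on |010> equals sqrt(2)*I/2.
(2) A full measurement returns |000> with probability 1/2.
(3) The observable YIY averages to 0.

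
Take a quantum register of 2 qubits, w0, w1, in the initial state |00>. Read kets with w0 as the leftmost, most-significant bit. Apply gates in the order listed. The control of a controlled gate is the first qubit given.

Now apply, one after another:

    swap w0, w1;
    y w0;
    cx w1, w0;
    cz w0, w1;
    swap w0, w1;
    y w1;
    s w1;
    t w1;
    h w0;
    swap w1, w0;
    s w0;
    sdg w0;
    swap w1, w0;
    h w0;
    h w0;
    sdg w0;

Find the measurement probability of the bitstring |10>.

A full measurement returns |10> with probability 1/2. Key observation: gates 9-14 undo each other exactly, leaving only the rest of the circuit to track.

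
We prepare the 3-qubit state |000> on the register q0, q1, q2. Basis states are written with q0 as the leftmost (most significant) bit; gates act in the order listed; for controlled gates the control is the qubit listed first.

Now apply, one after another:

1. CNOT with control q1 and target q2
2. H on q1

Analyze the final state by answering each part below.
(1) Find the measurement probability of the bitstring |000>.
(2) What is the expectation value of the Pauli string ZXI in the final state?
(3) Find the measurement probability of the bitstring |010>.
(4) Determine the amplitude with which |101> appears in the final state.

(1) A full measurement returns |000> with probability 1/2.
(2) In the final state, ZXI has expectation 1.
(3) Outcome |010> occurs with probability 1/2.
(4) |101> carries amplitude 0 in the final state.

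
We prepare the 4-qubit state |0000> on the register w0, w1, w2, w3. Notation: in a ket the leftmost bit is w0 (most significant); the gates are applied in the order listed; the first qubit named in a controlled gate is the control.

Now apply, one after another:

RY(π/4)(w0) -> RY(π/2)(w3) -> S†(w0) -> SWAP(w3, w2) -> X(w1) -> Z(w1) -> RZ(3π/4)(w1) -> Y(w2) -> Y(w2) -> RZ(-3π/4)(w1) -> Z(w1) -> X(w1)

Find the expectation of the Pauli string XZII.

The observable XZII averages to 0. Key observation: gates 5-12 undo each other exactly, leaving only the rest of the circuit to track.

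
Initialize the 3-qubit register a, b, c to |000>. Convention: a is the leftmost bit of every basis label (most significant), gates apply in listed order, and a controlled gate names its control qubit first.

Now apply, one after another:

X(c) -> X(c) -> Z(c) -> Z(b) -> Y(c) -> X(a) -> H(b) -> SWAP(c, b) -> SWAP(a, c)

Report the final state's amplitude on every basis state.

The resulting statevector has amplitude sqrt(2)*I/2 on |011>, sqrt(2)*I/2 on |111>, and 0 on every other basis state. Key observation: gates 1-2 undo each other exactly, leaving only the rest of the circuit to track.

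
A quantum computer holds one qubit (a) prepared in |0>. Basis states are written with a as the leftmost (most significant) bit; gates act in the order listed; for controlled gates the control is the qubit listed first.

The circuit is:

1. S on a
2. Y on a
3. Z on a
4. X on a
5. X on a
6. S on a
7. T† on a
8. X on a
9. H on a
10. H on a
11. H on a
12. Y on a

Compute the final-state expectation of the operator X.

In the final state, X has expectation -1. Key observation: the block from step 10 through step 11 cancels to the identity and can be dropped.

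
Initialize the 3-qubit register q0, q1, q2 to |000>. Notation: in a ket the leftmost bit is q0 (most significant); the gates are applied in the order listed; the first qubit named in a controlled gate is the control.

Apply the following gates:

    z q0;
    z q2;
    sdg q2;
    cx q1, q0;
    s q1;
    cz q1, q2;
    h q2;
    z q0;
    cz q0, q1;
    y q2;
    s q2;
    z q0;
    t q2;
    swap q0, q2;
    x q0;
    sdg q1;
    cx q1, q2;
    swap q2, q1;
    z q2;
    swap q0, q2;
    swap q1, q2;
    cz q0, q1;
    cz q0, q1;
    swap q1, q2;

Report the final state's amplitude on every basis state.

The final amplitudes are -sqrt(2)*exp(I*pi/4)/2 on |000>, -sqrt(2)*I/2 on |001>, and 0 on every other basis state. Key observation: the block from step 21 through step 24 cancels to the identity and can be dropped.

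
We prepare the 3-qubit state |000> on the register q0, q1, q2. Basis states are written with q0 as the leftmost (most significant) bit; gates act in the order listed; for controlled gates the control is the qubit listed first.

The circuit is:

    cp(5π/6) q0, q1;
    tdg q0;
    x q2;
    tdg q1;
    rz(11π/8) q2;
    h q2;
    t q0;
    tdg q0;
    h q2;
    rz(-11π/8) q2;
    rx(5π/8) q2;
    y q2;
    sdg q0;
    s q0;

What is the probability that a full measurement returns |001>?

The probability of measuring |001> is sin(5*pi/16)**2. Key observation: gates 5-10 undo each other exactly, leaving only the rest of the circuit to track.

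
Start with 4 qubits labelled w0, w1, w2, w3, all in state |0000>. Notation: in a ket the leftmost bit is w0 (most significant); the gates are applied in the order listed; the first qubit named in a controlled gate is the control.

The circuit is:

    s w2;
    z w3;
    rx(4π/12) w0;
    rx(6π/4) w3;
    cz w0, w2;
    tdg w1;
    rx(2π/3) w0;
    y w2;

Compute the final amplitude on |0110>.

|0110> carries amplitude 0 in the final state.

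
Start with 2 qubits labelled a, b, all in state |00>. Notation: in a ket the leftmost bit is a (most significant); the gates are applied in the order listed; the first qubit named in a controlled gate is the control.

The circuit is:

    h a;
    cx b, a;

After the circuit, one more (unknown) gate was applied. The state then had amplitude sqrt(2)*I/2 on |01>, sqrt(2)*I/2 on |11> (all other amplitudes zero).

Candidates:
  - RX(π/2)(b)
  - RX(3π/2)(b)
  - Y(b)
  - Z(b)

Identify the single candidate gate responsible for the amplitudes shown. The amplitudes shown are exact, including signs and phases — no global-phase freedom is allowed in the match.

The applied gate was Y(b).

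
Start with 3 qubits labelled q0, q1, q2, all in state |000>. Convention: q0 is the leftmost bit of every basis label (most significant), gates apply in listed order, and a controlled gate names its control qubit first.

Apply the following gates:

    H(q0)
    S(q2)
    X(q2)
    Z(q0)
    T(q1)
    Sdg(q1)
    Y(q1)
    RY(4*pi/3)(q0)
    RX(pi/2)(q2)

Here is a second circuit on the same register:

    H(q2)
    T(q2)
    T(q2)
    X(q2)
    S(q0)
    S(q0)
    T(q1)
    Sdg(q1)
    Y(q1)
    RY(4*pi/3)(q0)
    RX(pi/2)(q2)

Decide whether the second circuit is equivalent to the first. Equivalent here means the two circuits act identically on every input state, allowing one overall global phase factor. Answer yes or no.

No, they are not equivalent — no single phase factor reconciles the two unitaries.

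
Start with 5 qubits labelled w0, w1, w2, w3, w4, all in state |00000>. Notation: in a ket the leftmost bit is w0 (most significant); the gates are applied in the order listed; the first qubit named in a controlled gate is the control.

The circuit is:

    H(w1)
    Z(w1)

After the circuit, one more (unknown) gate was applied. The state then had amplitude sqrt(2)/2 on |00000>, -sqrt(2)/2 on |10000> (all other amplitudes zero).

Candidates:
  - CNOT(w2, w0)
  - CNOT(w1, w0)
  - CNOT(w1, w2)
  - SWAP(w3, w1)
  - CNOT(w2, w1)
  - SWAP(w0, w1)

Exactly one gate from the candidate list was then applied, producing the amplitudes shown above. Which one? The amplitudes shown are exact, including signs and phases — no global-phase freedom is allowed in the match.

It was SWAP(w0, w1) that produced the state shown.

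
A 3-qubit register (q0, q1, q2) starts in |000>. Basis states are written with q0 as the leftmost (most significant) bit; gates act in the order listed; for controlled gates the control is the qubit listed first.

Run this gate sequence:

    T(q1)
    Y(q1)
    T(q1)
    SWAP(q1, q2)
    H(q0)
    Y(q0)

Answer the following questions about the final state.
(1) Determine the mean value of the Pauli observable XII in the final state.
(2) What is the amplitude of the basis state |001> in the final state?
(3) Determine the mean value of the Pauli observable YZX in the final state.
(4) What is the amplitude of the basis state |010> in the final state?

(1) The expectation value of XII is -1.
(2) |001> carries amplitude sqrt(2)*exp(I*pi/4)/2 in the final state.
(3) The expectation value of YZX is 0.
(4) The final state's coefficient on |010> equals 0.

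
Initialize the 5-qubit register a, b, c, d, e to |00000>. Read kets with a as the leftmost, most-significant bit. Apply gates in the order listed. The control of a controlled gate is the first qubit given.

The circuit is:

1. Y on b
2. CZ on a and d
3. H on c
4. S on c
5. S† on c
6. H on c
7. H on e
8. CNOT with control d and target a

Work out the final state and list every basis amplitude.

After the circuit, the state carries amplitude sqrt(2)*I/2 on |01000>, sqrt(2)*I/2 on |01001>, and 0 on every other basis state.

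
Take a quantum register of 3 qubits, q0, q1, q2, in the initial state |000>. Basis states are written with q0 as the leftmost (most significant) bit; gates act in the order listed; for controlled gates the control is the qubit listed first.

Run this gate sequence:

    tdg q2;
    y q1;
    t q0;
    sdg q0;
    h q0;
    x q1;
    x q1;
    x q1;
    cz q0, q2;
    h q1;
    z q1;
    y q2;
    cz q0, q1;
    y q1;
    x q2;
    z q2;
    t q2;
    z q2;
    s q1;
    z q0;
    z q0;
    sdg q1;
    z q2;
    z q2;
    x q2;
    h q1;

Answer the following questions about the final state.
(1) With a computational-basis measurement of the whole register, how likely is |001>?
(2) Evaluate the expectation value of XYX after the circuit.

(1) The probability of measuring |001> is 1/2. Key observation: the block from step 18 through step 23 cancels to the identity and can be dropped.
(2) The observable XYX averages to 0.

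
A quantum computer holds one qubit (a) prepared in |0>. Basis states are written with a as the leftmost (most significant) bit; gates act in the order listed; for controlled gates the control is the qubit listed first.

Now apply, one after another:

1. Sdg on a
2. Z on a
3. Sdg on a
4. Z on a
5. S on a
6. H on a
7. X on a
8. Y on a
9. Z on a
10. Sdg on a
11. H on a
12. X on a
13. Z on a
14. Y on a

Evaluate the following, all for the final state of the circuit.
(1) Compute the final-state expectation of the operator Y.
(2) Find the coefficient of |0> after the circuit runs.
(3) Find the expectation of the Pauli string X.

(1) The observable Y averages to 1.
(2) |0> carries amplitude 1/2 - I/2 in the final state.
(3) The expectation value of X is 0.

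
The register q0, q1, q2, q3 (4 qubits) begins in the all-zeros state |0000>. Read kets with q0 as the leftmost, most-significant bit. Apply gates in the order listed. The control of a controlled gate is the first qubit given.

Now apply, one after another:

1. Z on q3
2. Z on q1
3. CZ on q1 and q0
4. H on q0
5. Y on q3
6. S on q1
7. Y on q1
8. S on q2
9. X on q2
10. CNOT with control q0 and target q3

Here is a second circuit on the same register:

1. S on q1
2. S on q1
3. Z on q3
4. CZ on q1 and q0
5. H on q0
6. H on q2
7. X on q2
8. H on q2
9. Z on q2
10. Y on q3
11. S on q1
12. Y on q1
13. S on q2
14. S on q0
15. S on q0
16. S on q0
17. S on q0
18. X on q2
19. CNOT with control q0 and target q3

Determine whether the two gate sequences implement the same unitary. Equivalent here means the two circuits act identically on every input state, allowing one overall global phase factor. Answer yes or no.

Yes: on every input state the two circuits agree up to one overall phase factor.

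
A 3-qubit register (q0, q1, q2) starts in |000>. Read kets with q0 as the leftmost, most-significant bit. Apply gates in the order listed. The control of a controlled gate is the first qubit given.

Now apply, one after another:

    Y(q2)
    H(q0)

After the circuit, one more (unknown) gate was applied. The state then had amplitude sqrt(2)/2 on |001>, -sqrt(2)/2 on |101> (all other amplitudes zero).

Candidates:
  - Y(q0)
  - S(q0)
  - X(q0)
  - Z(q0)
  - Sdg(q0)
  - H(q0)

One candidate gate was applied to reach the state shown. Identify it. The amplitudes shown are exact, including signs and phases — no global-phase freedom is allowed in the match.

The applied gate was Y(q0).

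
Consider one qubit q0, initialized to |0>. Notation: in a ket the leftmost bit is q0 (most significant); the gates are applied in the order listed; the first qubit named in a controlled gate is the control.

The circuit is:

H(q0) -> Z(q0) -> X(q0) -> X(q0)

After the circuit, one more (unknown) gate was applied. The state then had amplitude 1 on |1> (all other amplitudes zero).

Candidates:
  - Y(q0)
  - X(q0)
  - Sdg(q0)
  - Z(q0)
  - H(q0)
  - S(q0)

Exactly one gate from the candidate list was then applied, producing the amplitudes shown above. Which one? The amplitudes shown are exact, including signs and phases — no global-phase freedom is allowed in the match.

The applied gate was H(q0). Key observation: steps 3-4 multiply out to the identity, so the circuit reduces to the remaining gates.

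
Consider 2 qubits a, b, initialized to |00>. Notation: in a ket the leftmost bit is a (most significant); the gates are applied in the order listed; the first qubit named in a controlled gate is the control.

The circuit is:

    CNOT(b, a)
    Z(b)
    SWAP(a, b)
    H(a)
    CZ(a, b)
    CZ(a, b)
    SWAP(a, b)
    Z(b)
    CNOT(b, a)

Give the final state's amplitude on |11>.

|11> carries amplitude -sqrt(2)/2 in the final state.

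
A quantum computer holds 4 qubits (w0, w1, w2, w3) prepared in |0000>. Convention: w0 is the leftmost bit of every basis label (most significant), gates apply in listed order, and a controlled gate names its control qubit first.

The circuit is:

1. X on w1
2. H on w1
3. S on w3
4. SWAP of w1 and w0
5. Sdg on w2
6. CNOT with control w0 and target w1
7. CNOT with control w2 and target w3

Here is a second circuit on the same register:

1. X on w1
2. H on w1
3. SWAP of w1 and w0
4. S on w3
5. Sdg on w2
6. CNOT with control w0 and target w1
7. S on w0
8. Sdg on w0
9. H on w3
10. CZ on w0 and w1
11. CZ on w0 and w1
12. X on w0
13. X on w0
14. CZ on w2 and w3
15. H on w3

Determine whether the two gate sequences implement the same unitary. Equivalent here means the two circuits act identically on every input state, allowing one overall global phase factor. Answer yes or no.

Yes — the two circuits implement the same unitary up to a global phase.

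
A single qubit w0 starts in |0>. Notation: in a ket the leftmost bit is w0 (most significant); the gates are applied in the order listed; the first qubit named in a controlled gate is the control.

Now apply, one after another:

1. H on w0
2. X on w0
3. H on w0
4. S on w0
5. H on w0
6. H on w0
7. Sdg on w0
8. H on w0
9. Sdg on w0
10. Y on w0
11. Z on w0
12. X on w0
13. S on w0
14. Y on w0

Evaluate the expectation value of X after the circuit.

The expectation value of X is -1.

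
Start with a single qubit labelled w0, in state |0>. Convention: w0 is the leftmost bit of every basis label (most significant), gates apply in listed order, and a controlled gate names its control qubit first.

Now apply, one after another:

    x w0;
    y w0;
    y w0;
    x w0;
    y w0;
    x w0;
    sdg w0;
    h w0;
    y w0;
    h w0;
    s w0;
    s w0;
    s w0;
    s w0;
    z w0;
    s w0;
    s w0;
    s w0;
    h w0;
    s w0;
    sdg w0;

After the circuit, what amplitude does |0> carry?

The amplitude on |0> is sqrt(2)*I/2.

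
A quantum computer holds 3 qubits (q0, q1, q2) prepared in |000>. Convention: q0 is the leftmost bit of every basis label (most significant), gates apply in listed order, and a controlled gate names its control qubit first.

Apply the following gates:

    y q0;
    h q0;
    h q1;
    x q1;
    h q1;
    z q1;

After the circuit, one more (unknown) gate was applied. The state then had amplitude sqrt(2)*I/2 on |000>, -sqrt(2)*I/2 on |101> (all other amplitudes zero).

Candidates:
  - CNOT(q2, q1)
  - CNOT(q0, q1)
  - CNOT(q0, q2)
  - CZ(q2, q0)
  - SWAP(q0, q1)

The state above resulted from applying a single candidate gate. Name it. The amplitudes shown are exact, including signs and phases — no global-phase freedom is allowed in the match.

The applied gate was CNOT(q0, q2). Key observation: gates 3-6 undo each other exactly, leaving only the rest of the circuit to track.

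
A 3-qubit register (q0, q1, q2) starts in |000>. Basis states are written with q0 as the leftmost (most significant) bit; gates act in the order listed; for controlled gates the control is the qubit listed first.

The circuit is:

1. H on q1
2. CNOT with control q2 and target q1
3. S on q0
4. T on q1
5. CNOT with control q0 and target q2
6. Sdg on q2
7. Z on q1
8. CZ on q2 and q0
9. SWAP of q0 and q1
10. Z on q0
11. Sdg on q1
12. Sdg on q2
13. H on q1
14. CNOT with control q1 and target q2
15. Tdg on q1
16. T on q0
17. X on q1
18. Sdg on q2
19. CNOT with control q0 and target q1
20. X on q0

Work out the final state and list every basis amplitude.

After the circuit, the state carries amplitude I/2 on |000>, 0 on |001>, 0 on |010>, -exp(3*I*pi/4)/2 on |011>, 0 on |100>, -exp(I*pi/4)/2 on |101>, 1/2 on |110>, 0 on |111>.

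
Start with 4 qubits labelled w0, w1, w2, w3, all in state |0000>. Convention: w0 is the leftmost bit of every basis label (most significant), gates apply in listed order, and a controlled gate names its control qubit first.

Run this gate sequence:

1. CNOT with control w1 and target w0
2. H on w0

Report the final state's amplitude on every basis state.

The final amplitudes are sqrt(2)/2 on |0000>, sqrt(2)/2 on |1000>, and 0 on every other basis state.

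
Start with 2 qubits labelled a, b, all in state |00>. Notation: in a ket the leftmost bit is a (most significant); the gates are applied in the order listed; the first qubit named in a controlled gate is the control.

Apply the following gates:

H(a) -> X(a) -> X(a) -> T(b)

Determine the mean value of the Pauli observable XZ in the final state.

The observable XZ averages to 1. Key observation: steps 2-3 multiply out to the identity, so the circuit reduces to the remaining gates.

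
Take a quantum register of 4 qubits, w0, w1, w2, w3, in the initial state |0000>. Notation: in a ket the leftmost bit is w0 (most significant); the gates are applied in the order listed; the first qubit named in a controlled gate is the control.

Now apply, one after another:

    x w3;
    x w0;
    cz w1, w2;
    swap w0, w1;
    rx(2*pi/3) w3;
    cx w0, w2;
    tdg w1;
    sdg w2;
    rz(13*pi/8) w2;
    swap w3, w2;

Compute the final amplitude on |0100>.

The final state's coefficient on |0100> equals sqrt(3)*exp(7*I*pi/16)/2.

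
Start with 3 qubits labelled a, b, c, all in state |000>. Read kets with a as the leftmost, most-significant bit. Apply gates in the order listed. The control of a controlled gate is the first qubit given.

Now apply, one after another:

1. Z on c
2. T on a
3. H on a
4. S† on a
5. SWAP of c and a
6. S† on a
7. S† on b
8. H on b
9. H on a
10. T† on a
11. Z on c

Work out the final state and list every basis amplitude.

After the circuit, the state carries amplitude sqrt(2)/4 on |000>, sqrt(2)*I/4 on |001>, sqrt(2)/4 on |010>, sqrt(2)*I/4 on |011>, -sqrt(2)*exp(3*I*pi/4)/4 on |100>, sqrt(2)*exp(I*pi/4)/4 on |101>, -sqrt(2)*exp(3*I*pi/4)/4 on |110>, sqrt(2)*exp(I*pi/4)/4 on |111>.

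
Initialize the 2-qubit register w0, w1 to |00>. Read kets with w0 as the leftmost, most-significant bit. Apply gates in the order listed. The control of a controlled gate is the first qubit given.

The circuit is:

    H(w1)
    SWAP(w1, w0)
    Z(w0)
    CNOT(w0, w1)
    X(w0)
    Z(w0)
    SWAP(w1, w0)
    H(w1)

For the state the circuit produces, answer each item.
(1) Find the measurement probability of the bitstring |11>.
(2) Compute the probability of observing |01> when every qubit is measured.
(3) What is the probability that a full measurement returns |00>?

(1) Outcome |11> occurs with probability 1/4.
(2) The probability of measuring |01> is 1/4.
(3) Outcome |00> occurs with probability 1/4.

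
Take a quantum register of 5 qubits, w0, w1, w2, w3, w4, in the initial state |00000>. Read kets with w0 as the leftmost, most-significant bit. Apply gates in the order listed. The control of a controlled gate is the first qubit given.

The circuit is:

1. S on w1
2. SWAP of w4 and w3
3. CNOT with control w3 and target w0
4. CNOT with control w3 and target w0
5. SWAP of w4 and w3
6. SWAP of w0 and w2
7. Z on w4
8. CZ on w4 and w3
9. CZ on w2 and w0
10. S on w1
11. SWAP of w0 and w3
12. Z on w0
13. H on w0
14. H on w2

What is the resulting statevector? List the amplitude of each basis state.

After the circuit, the state carries amplitude 1/2 on |00000>, 1/2 on |00100>, 1/2 on |10000>, 1/2 on |10100>, and 0 on every other basis state. Key observation: the block from step 2 through step 5 cancels to the identity and can be dropped.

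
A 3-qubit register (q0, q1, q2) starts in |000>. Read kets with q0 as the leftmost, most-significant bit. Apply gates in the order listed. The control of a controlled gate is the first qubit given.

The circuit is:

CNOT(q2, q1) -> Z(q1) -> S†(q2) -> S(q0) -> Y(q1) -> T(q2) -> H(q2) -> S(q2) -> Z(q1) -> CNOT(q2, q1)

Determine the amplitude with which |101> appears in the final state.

|101> carries amplitude 0 in the final state.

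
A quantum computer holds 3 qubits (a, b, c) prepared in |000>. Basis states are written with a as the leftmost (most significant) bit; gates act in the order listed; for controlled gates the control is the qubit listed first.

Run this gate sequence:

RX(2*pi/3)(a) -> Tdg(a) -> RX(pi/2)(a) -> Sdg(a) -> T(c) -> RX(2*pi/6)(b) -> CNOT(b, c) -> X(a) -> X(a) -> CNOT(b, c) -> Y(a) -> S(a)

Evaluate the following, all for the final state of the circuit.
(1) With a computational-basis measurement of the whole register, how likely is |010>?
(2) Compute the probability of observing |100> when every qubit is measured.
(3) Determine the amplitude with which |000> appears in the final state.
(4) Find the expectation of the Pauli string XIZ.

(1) The probability of measuring |010> is sqrt(6)/32 + 1/8.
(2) Outcome |100> occurs with probability 3/8 - 3*sqrt(6)/32.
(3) The amplitude on |000> is sqrt(6)*I/8 + 3*sqrt(2)*exp(I*pi/4)/8.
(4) The observable XIZ averages to -sqrt(6)/4.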